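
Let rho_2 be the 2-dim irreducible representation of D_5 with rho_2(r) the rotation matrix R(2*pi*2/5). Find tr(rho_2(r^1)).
chi_{rho_2}(r^1) = 2*cos(2*pi*2*1/5) = -sqrt(5)/2 - 1/2

Reasoning: rho_2(r^1) is rotation by angle 2*pi*2*1/5, whose trace is 2*cos(2*pi*2*1/5) = -sqrt(5)/2 - 1/2.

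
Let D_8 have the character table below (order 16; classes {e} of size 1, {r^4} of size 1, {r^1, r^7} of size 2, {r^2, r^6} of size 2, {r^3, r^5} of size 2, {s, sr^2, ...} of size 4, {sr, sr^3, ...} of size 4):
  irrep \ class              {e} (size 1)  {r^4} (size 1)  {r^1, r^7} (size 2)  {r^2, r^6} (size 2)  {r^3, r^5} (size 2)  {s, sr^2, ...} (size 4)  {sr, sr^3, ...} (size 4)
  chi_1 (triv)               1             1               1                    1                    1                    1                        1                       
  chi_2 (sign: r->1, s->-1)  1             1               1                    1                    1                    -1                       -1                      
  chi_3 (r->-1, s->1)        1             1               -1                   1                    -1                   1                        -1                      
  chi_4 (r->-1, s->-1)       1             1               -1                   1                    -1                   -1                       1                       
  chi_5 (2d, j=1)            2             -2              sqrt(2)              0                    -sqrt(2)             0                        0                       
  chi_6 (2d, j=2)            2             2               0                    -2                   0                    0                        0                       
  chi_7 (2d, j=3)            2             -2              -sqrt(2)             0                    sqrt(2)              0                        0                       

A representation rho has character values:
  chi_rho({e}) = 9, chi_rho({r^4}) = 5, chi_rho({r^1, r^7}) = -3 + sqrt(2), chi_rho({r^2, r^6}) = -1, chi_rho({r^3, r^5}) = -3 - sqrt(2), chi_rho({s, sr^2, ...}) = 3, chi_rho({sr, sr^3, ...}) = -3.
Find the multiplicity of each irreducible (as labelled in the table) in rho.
Multiplicities: chi_1: 0, chi_2: 0, chi_3: 3, chi_4: 0, chi_5: 1, chi_6: 2, chi_7: 0.

Derivation: Use <chi_rho, chi> = (1/|G|) sum_C |C| * chi_rho(C) * conj(chi(C)) with |G| = 16 for each irreducible chi in the table:
  <chi_rho, chi_1> = (1/16)[1*(9)*conj(1) + 1*(5)*conj(1) + 2*(-3 + sqrt(2))*conj(1) + 2*(-1)*conj(1) + 2*(-3 - sqrt(2))*conj(1) + 4*(3)*conj(1) + 4*(-3)*conj(1)]
      = (1/16)[(9) + (5) + (-6 + 2*sqrt(2)) + (-2) + (-6 - 2*sqrt(2)) + (12) + (-12)] = 0/16 = 0
  <chi_rho, chi_2> = (1/16)[1*(9)*conj(1) + 1*(5)*conj(1) + 2*(-3 + sqrt(2))*conj(1) + 2*(-1)*conj(1) + 2*(-3 - sqrt(2))*conj(1) + 4*(3)*conj(-1) + 4*(-3)*conj(-1)]
      = (1/16)[(9) + (5) + (-6 + 2*sqrt(2)) + (-2) + (-6 - 2*sqrt(2)) + (-12) + (12)] = 0/16 = 0
  <chi_rho, chi_3> = (1/16)[1*(9)*conj(1) + 1*(5)*conj(1) + 2*(-3 + sqrt(2))*conj(-1) + 2*(-1)*conj(1) + 2*(-3 - sqrt(2))*conj(-1) + 4*(3)*conj(1) + 4*(-3)*conj(-1)]
      = (1/16)[(9) + (5) + (6 - 2*sqrt(2)) + (-2) + (2*sqrt(2) + 6) + (12) + (12)] = 48/16 = 3
  <chi_rho, chi_4> = (1/16)[1*(9)*conj(1) + 1*(5)*conj(1) + 2*(-3 + sqrt(2))*conj(-1) + 2*(-1)*conj(1) + 2*(-3 - sqrt(2))*conj(-1) + 4*(3)*conj(-1) + 4*(-3)*conj(1)]
      = (1/16)[(9) + (5) + (6 - 2*sqrt(2)) + (-2) + (2*sqrt(2) + 6) + (-12) + (-12)] = 0/16 = 0
  <chi_rho, chi_5> = (1/16)[1*(9)*conj(2) + 1*(5)*conj(-2) + 2*(-3 + sqrt(2))*conj(sqrt(2)) + 2*(-1)*conj(0) + 2*(-3 - sqrt(2))*conj(-sqrt(2)) + 4*(3)*conj(0) + 4*(-3)*conj(0)]
      = (1/16)[(18) + (-10) + (4 - 6*sqrt(2)) + (0) + (4 + 6*sqrt(2)) + (0) + (0)] = 16/16 = 1
  <chi_rho, chi_6> = (1/16)[1*(9)*conj(2) + 1*(5)*conj(2) + 2*(-3 + sqrt(2))*conj(0) + 2*(-1)*conj(-2) + 2*(-3 - sqrt(2))*conj(0) + 4*(3)*conj(0) + 4*(-3)*conj(0)]
      = (1/16)[(18) + (10) + (0) + (4) + (0) + (0) + (0)] = 32/16 = 2
  <chi_rho, chi_7> = (1/16)[1*(9)*conj(2) + 1*(5)*conj(-2) + 2*(-3 + sqrt(2))*conj(-sqrt(2)) + 2*(-1)*conj(0) + 2*(-3 - sqrt(2))*conj(sqrt(2)) + 4*(3)*conj(0) + 4*(-3)*conj(0)]
      = (1/16)[(18) + (-10) + (-4 + 6*sqrt(2)) + (0) + (-6*sqrt(2) - 4) + (0) + (0)] = 0/16 = 0
Dimension check: dim(rho) = sum (mult * dim) = 0*1 + 0*1 + 3*1 + 0*1 + 1*2 + 2*2 + 0*2 = 9 = chi_rho(e) = 9.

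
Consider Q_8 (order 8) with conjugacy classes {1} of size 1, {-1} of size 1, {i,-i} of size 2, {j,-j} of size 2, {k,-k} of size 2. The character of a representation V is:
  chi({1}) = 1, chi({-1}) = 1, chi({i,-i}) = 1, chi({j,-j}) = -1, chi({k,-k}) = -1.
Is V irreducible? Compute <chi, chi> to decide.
Irreducible: <chi, chi> = 1.

Proof sketch: <chi, chi> = (1/|G|) sum_C |C| * |chi(C)|^2 = (1/8)[1*|1|^2 + 1*|1|^2 + 2*|1|^2 + 2*|-1|^2 + 2*|-1|^2]
  = (1/8)[(1) + (1) + (2) + (2) + (2)] = 8/8 = 1.
A character is irreducible iff <chi, chi> = 1, so this representation is irreducible.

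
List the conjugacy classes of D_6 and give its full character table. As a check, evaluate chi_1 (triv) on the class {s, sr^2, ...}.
Conjugacy classes: {e} of size 1, {r^3} of size 1, {r^1, r^5} of size 2, {r^2, r^4} of size 2, {s, sr^2, ...} of size 3, {sr, sr^3, ...} of size 3.
Character table:
  irrep \ class              {e} (size 1)  {r^3} (size 1)  {r^1, r^5} (size 2)  {r^2, r^4} (size 2)  {s, sr^2, ...} (size 3)  {sr, sr^3, ...} (size 3)
  chi_1 (triv)               1             1               1                    1                    1                        1                       
  chi_2 (sign: r->1, s->-1)  1             1               1                    1                    -1                       -1                      
  chi_3 (r->-1, s->1)        1             -1              -1                   1                    1                        -1                      
  chi_4 (r->-1, s->-1)       1             -1              -1                   1                    -1                       1                       
  chi_5 (2d, j=1)            2             -2              1                    -1                   0                        0                       
  chi_6 (2d, j=2)            2             2               -1                   -1                   0                        0                       

Spot check: chi_1 (triv) on {s, sr^2, ...} = 1.

Details: D_6 has order 2*6 = 12 with 6 conjugacy classes, hence 6 irreducibles. Sum of squared dims 1 + 1 + 1 + 1 + 4 + 4 = 12 = |G|. Linear characters come from the abelianisation; the 2-dimensional irreps have character r^k -> 2*cos(2*pi*j*k/6), reflections -> 0.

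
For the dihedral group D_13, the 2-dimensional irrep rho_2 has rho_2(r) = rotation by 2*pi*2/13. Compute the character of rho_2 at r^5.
chi_{rho_2}(r^5) = 2*cos(2*pi*2*5/13) = 2*cos(6*pi/13)

Why: rho_2(r^5) is rotation by angle 2*pi*2*5/13, whose trace is 2*cos(2*pi*2*5/13) = 2*cos(6*pi/13).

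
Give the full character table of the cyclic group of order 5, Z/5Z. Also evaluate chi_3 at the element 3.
Character table of Z/5Z (irreps indexed chi_0,...,chi_4 with chi_k(m) = zeta_5^(k*m), zeta_5 = exp(2*pi*i/5)):
  irrep \ class  {0} (size 1)  {1} (size 1)    {2} (size 1)    {3} (size 1)    {4} (size 1)  
  chi_0          1             1               1               1               1             
  chi_1          1             exp(2*I*pi/5)   exp(4*I*pi/5)   exp(-4*I*pi/5)  exp(-2*I*pi/5)
  chi_2          1             exp(4*I*pi/5)   exp(-2*I*pi/5)  exp(2*I*pi/5)   exp(-4*I*pi/5)
  chi_3          1             exp(-4*I*pi/5)  exp(2*I*pi/5)   exp(-2*I*pi/5)  exp(4*I*pi/5) 
  chi_4          1             exp(-2*I*pi/5)  exp(-4*I*pi/5)  exp(4*I*pi/5)   exp(2*I*pi/5) 

Spot check: chi_3(3) = zeta_5^(3*3) = zeta_5^9 = exp(-2*I*pi/5).

Working: Z/5Z is abelian, so all 5 irreducible complex representations are 1-dimensional. They are given by chi_k(m) = zeta_5^(k*m) for k = 0,...,4. Row orthogonality: sum_m chi_k(m) conj(chi_l(m)) = 5 * [k = l].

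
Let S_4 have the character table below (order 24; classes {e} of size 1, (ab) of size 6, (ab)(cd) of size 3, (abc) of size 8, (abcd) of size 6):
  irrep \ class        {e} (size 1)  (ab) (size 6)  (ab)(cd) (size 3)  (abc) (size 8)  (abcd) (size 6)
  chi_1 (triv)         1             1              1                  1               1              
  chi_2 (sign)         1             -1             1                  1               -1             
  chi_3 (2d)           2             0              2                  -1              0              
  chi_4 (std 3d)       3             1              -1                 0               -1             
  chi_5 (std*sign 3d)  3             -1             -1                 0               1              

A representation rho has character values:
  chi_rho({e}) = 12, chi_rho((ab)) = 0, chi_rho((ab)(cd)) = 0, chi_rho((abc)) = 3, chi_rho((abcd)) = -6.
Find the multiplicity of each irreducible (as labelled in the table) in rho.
Multiplicities: chi_1: 0, chi_2: 3, chi_3: 0, chi_4: 3, chi_5: 0.

Why: Use <chi_rho, chi> = (1/|G|) sum_C |C| * chi_rho(C) * conj(chi(C)) with |G| = 24 for each irreducible chi in the table:
  <chi_rho, chi_1> = (1/24)[1*(12)*conj(1) + 6*(0)*conj(1) + 3*(0)*conj(1) + 8*(3)*conj(1) + 6*(-6)*conj(1)]
      = (1/24)[(12) + (0) + (0) + (24) + (-36)] = 0/24 = 0
  <chi_rho, chi_2> = (1/24)[1*(12)*conj(1) + 6*(0)*conj(-1) + 3*(0)*conj(1) + 8*(3)*conj(1) + 6*(-6)*conj(-1)]
      = (1/24)[(12) + (0) + (0) + (24) + (36)] = 72/24 = 3
  <chi_rho, chi_3> = (1/24)[1*(12)*conj(2) + 6*(0)*conj(0) + 3*(0)*conj(2) + 8*(3)*conj(-1) + 6*(-6)*conj(0)]
      = (1/24)[(24) + (0) + (0) + (-24) + (0)] = 0/24 = 0
  <chi_rho, chi_4> = (1/24)[1*(12)*conj(3) + 6*(0)*conj(1) + 3*(0)*conj(-1) + 8*(3)*conj(0) + 6*(-6)*conj(-1)]
      = (1/24)[(36) + (0) + (0) + (0) + (36)] = 72/24 = 3
  <chi_rho, chi_5> = (1/24)[1*(12)*conj(3) + 6*(0)*conj(-1) + 3*(0)*conj(-1) + 8*(3)*conj(0) + 6*(-6)*conj(1)]
      = (1/24)[(36) + (0) + (0) + (0) + (-36)] = 0/24 = 0
Dimension check: dim(rho) = sum (mult * dim) = 0*1 + 3*1 + 0*2 + 3*3 + 0*3 = 12 = chi_rho(e) = 12.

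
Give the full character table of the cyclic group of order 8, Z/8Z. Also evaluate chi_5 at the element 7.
Character table of Z/8Z (irreps indexed chi_0,...,chi_7 with chi_k(m) = zeta_8^(k*m), zeta_8 = exp(2*pi*i/8)):
  irrep \ class  {0} (size 1)  {1} (size 1)    {2} (size 1)  {3} (size 1)    {4} (size 1)  {5} (size 1)    {6} (size 1)  {7} (size 1)  
  chi_0          1             1               1             1               1             1               1             1             
  chi_1          1             exp(I*pi/4)     I             exp(3*I*pi/4)   -1            exp(-3*I*pi/4)  -I            exp(-I*pi/4)  
  chi_2          1             I               -1            -I              1             I               -1            -I            
  chi_3          1             exp(3*I*pi/4)   -I            exp(I*pi/4)     -1            exp(-I*pi/4)    I             exp(-3*I*pi/4)
  chi_4          1             -1              1             -1              1             -1              1             -1            
  chi_5          1             exp(-3*I*pi/4)  I             exp(-I*pi/4)    -1            exp(I*pi/4)     -I            exp(3*I*pi/4) 
  chi_6          1             -I              -1            I               1             -I              -1            I             
  chi_7          1             exp(-I*pi/4)    -I            exp(-3*I*pi/4)  -1            exp(3*I*pi/4)   I             exp(I*pi/4)   

Spot check: chi_5(7) = zeta_8^(5*7) = zeta_8^35 = exp(3*I*pi/4).

Details: Z/8Z is abelian, so all 8 irreducible complex representations are 1-dimensional. They are given by chi_k(m) = zeta_8^(k*m) for k = 0,...,7. Row orthogonality: sum_m chi_k(m) conj(chi_l(m)) = 8 * [k = l].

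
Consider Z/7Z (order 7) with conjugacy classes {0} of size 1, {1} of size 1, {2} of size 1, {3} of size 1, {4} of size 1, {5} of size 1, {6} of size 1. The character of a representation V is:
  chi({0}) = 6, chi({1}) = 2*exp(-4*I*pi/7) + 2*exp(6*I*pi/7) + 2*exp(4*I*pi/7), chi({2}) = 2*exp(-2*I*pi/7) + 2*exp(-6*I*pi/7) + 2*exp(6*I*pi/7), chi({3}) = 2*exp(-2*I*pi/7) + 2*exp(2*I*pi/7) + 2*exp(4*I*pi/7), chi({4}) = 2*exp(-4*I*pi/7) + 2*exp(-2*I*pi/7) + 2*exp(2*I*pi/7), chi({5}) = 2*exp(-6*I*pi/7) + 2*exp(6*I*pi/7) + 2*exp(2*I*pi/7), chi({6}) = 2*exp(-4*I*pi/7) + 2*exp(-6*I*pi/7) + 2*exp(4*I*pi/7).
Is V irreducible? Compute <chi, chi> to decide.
Not irreducible (reducible): <chi, chi> = 12 > 1.

<chi, chi> = (1/|G|) sum_C |C| * |chi(C)|^2 = (1/7)[1*|6|^2 + 1*|2*exp(-4*I*pi/7) + 2*exp(6*I*pi/7) + 2*exp(4*I*pi/7)|^2 + 1*|2*exp(-2*I*pi/7) + 2*exp(-6*I*pi/7) + 2*exp(6*I*pi/7)|^2 + 1*|2*exp(-2*I*pi/7) + 2*exp(2*I*pi/7) + 2*exp(4*I*pi/7)|^2 + 1*|2*exp(-4*I*pi/7) + 2*exp(-2*I*pi/7) + 2*exp(2*I*pi/7)|^2 + 1*|2*exp(-6*I*pi/7) + 2*exp(6*I*pi/7) + 2*exp(2*I*pi/7)|^2 + 1*|2*exp(-4*I*pi/7) + 2*exp(-6*I*pi/7) + 2*exp(4*I*pi/7)|^2]
  = (1/7)[(36) + (8) + (8) + (8) + (8) + (8) + (8)] = 84/7 = 12.
(Exp terms are combined using exp(i*s)*conj(exp(i*t)) = exp(i*(s-t)), and sums of them are collapsed using the identity that for every m > 1 the m distinct m-th roots of unity sum to 0, e.g. 1 + exp(2*I*pi/3) + exp(-2*I*pi/3) = 0.)
A character is irreducible iff <chi, chi> = 1, so this representation is reducible.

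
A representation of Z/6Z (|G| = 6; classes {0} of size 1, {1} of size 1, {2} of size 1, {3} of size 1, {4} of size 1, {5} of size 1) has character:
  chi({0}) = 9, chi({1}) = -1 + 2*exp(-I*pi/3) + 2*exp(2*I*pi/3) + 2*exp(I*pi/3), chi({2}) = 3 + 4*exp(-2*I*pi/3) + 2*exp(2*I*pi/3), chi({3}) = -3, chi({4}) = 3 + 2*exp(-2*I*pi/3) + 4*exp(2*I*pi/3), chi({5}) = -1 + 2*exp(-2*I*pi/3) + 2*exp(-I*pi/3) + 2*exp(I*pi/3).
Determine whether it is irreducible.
Not irreducible (reducible): <chi, chi> = 17 > 1.

Justification: <chi, chi> = (1/|G|) sum_C |C| * |chi(C)|^2 = (1/6)[1*|9|^2 + 1*|-1 + 2*exp(-I*pi/3) + 2*exp(2*I*pi/3) + 2*exp(I*pi/3)|^2 + 1*|3 + 4*exp(-2*I*pi/3) + 2*exp(2*I*pi/3)|^2 + 1*|-3|^2 + 1*|3 + 2*exp(-2*I*pi/3) + 4*exp(2*I*pi/3)|^2 + 1*|-1 + 2*exp(-2*I*pi/3) + 2*exp(-I*pi/3) + 2*exp(I*pi/3)|^2]
  = (1/6)[(81) + (3) + (3) + (9) + (3) + (3)] = 102/6 = 17.
(Exp terms are combined using exp(i*s)*conj(exp(i*t)) = exp(i*(s-t)), and sums of them are collapsed using the identity that for every m > 1 the m distinct m-th roots of unity sum to 0, e.g. 1 + exp(2*I*pi/3) + exp(-2*I*pi/3) = 0.)
A character is irreducible iff <chi, chi> = 1, so this representation is reducible.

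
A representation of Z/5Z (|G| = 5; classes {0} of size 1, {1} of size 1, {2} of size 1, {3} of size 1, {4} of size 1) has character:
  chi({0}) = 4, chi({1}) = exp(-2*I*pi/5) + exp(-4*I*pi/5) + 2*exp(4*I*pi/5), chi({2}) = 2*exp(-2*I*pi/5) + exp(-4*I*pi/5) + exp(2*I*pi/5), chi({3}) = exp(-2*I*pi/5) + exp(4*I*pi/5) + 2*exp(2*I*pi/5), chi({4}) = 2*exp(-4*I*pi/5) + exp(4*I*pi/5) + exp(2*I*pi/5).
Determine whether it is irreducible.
Not irreducible (reducible): <chi, chi> = 6 > 1.

<chi, chi> = (1/|G|) sum_C |C| * |chi(C)|^2 = (1/5)[1*|4|^2 + 1*|exp(-2*I*pi/5) + exp(-4*I*pi/5) + 2*exp(4*I*pi/5)|^2 + 1*|2*exp(-2*I*pi/5) + exp(-4*I*pi/5) + exp(2*I*pi/5)|^2 + 1*|exp(-2*I*pi/5) + exp(4*I*pi/5) + 2*exp(2*I*pi/5)|^2 + 1*|2*exp(-4*I*pi/5) + exp(4*I*pi/5) + exp(2*I*pi/5)|^2]
  = (1/5)[(16) + (6 + 3*exp(-2*I*pi/5) + 2*exp(-4*I*pi/5) + 2*exp(4*I*pi/5) + 3*exp(2*I*pi/5)) + (6 + 2*exp(-2*I*pi/5) + 3*exp(-4*I*pi/5) + 3*exp(4*I*pi/5) + 2*exp(2*I*pi/5)) + (6 + 2*exp(-2*I*pi/5) + 3*exp(-4*I*pi/5) + 3*exp(4*I*pi/5) + 2*exp(2*I*pi/5)) + (6 + 3*exp(-2*I*pi/5) + 2*exp(-4*I*pi/5) + 2*exp(4*I*pi/5) + 3*exp(2*I*pi/5))] = 30/5 = 6.
(Exp terms are combined using exp(i*s)*conj(exp(i*t)) = exp(i*(s-t)), and sums of them are collapsed using the identity that for every m > 1 the m distinct m-th roots of unity sum to 0, e.g. 1 + exp(2*I*pi/3) + exp(-2*I*pi/3) = 0.)
A character is irreducible iff <chi, chi> = 1, so this representation is reducible.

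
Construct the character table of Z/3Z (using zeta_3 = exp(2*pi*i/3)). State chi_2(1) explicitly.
Character table of Z/3Z (irreps indexed chi_0,...,chi_2 with chi_k(m) = zeta_3^(k*m), zeta_3 = exp(2*pi*i/3)):
  irrep \ class  {0} (size 1)  {1} (size 1)    {2} (size 1)  
  chi_0          1             1               1             
  chi_1          1             exp(2*I*pi/3)   exp(-2*I*pi/3)
  chi_2          1             exp(-2*I*pi/3)  exp(2*I*pi/3) 

Spot check: chi_2(1) = zeta_3^(2*1) = zeta_3^2 = exp(-2*I*pi/3).

Why: Z/3Z is abelian, so all 3 irreducible complex representations are 1-dimensional. They are given by chi_k(m) = zeta_3^(k*m) for k = 0,...,2. Row orthogonality: sum_m chi_k(m) conj(chi_l(m)) = 3 * [k = l].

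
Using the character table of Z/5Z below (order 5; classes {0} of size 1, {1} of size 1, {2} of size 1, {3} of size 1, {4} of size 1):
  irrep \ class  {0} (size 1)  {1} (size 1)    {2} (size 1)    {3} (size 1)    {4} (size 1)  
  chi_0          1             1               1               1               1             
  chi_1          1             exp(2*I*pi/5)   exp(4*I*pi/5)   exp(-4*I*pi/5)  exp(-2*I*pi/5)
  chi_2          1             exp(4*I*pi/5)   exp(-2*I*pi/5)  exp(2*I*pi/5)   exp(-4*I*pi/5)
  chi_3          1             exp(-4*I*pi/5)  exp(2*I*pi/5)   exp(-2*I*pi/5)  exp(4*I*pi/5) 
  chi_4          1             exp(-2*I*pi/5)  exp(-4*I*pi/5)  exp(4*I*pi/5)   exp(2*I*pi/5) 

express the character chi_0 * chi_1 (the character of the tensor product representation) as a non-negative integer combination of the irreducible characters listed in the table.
chi_0 tensor chi_1 = chi_1 (all other irreducibles have multiplicity 0).

Solution. The character of a tensor product is the pointwise product (chi_0 * chi_1)(C) = chi_0(C) * chi_1(C):
  {0}: (1)*(1), {1}: (1)*(exp(2*I*pi/5)), {2}: (1)*(exp(4*I*pi/5)), {3}: (1)*(exp(-4*I*pi/5)), {4}: (1)*(exp(-2*I*pi/5))
so (chi_0 * chi_1) takes values
  {0} -> 1, {1} -> exp(2*I*pi/5), {2} -> exp(4*I*pi/5), {3} -> exp(-4*I*pi/5), {4} -> exp(-2*I*pi/5).
Now take the inner product of this character with each irreducible chi from the table, <chi_0*chi_1, chi> = (1/5) sum_C |C| (chi_0*chi_1)(C) conj(chi(C)):
  <chi_0*chi_1, chi_0> = (1/5)[1*(1)*conj(1) + 1*(exp(2*I*pi/5))*conj(1) + 1*(exp(4*I*pi/5))*conj(1) + 1*(exp(-4*I*pi/5))*conj(1) + 1*(exp(-2*I*pi/5))*conj(1)]
      = (1/5)[(1) + (exp(2*I*pi/5)) + (exp(4*I*pi/5)) + (exp(-4*I*pi/5)) + (exp(-2*I*pi/5))] = 0/5 = 0
  <chi_0*chi_1, chi_1> = (1/5)[1*(1)*conj(1) + 1*(exp(2*I*pi/5))*conj(exp(2*I*pi/5)) + 1*(exp(4*I*pi/5))*conj(exp(4*I*pi/5)) + 1*(exp(-4*I*pi/5))*conj(exp(-4*I*pi/5)) + 1*(exp(-2*I*pi/5))*conj(exp(-2*I*pi/5))]
      = (1/5)[(1) + (1) + (1) + (1) + (1)] = 5/5 = 1
  <chi_0*chi_1, chi_2> = (1/5)[1*(1)*conj(1) + 1*(exp(2*I*pi/5))*conj(exp(4*I*pi/5)) + 1*(exp(4*I*pi/5))*conj(exp(-2*I*pi/5)) + 1*(exp(-4*I*pi/5))*conj(exp(2*I*pi/5)) + 1*(exp(-2*I*pi/5))*conj(exp(-4*I*pi/5))]
      = (1/5)[(1) + (exp(-2*I*pi/5)) + (exp(-4*I*pi/5)) + (exp(4*I*pi/5)) + (exp(2*I*pi/5))] = 0/5 = 0
  <chi_0*chi_1, chi_3> = (1/5)[1*(1)*conj(1) + 1*(exp(2*I*pi/5))*conj(exp(-4*I*pi/5)) + 1*(exp(4*I*pi/5))*conj(exp(2*I*pi/5)) + 1*(exp(-4*I*pi/5))*conj(exp(-2*I*pi/5)) + 1*(exp(-2*I*pi/5))*conj(exp(4*I*pi/5))]
      = (1/5)[(1) + (exp(-4*I*pi/5)) + (exp(2*I*pi/5)) + (exp(-2*I*pi/5)) + (exp(4*I*pi/5))] = 0/5 = 0
  <chi_0*chi_1, chi_4> = (1/5)[1*(1)*conj(1) + 1*(exp(2*I*pi/5))*conj(exp(-2*I*pi/5)) + 1*(exp(4*I*pi/5))*conj(exp(-4*I*pi/5)) + 1*(exp(-4*I*pi/5))*conj(exp(4*I*pi/5)) + 1*(exp(-2*I*pi/5))*conj(exp(2*I*pi/5))]
      = (1/5)[(1) + (exp(4*I*pi/5)) + (exp(-2*I*pi/5)) + (exp(2*I*pi/5)) + (exp(-4*I*pi/5))] = 0/5 = 0
(Exp terms are combined using exp(i*s)*conj(exp(i*t)) = exp(i*(s-t)), and sums of them are collapsed using the identity that for every m > 1 the m distinct m-th roots of unity sum to 0, e.g. 1 + exp(2*I*pi/3) + exp(-2*I*pi/3) = 0.)
Hence the multiplicities are chi_1: 1. Dimension check: dim(chi_0)*dim(chi_1) = 1*1 = 1 and sum (mult * dim) = 1*1 = 1.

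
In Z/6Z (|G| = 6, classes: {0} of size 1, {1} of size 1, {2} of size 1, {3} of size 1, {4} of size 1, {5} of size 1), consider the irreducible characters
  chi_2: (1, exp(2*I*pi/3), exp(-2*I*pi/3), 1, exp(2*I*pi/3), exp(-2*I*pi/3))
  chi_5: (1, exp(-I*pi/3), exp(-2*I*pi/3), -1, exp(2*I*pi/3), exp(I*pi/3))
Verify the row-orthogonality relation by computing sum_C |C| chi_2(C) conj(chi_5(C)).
Sum = 0; so <chi_2, chi_5> = 0 (distinct irreducibles are orthogonal).

Reasoning: Compute term by term over conjugacy classes (|C| * chi_2(C) * conj(chi_5(C))):
  1*(1)*conj(1) + 1*(exp(2*I*pi/3))*conj(exp(-I*pi/3)) + 1*(exp(-2*I*pi/3))*conj(exp(-2*I*pi/3)) + 1*(1)*conj(-1) + 1*(exp(2*I*pi/3))*conj(exp(2*I*pi/3)) + 1*(exp(-2*I*pi/3))*conj(exp(I*pi/3))
  = (1) + (-1) + (1) + (-1) + (1) + (-1)
  = 0.
(Exp terms are combined using exp(i*s)*conj(exp(i*t)) = exp(i*(s-t)), and sums of them are collapsed using the identity that for every m > 1 the m distinct m-th roots of unity sum to 0, e.g. 1 + exp(2*I*pi/3) + exp(-2*I*pi/3) = 0.)
Dividing by |G| = 6 gives 0/6 = 0, matching the row-orthogonality relation <chi_2, chi_5> = [chi_2 = chi_5].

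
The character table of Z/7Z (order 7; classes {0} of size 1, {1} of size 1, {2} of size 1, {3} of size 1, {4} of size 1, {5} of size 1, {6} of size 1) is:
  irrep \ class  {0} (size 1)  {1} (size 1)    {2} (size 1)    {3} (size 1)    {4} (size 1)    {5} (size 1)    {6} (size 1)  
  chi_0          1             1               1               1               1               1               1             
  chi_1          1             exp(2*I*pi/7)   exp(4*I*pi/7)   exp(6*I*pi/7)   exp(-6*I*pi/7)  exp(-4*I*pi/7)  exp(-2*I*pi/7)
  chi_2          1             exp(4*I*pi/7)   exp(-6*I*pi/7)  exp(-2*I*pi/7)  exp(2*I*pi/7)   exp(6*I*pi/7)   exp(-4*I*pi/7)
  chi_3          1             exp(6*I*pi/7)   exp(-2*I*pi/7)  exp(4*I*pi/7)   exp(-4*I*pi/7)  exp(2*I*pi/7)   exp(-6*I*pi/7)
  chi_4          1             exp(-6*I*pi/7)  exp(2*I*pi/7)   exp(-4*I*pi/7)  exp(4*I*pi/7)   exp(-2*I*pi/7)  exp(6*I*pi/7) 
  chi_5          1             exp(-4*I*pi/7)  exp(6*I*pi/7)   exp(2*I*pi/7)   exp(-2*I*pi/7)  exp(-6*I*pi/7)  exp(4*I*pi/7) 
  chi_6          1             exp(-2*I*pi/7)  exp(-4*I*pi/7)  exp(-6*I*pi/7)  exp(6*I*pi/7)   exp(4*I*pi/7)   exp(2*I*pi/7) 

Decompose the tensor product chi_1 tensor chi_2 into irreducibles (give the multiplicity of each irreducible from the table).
chi_1 tensor chi_2 = chi_3 (all other irreducibles have multiplicity 0).

Solution. The character of a tensor product is the pointwise product (chi_1 * chi_2)(C) = chi_1(C) * chi_2(C):
  {0}: (1)*(1), {1}: (exp(2*I*pi/7))*(exp(4*I*pi/7)), {2}: (exp(4*I*pi/7))*(exp(-6*I*pi/7)), {3}: (exp(6*I*pi/7))*(exp(-2*I*pi/7)), {4}: (exp(-6*I*pi/7))*(exp(2*I*pi/7)), {5}: (exp(-4*I*pi/7))*(exp(6*I*pi/7)), {6}: (exp(-2*I*pi/7))*(exp(-4*I*pi/7))
so (chi_1 * chi_2) takes values
  {0} -> 1, {1} -> exp(6*I*pi/7), {2} -> exp(-2*I*pi/7), {3} -> exp(4*I*pi/7), {4} -> exp(-4*I*pi/7), {5} -> exp(2*I*pi/7), {6} -> exp(-6*I*pi/7).
Now take the inner product of this character with each irreducible chi from the table, <chi_1*chi_2, chi> = (1/7) sum_C |C| (chi_1*chi_2)(C) conj(chi(C)):
  <chi_1*chi_2, chi_0> = (1/7)[1*(1)*conj(1) + 1*(exp(6*I*pi/7))*conj(1) + 1*(exp(-2*I*pi/7))*conj(1) + 1*(exp(4*I*pi/7))*conj(1) + 1*(exp(-4*I*pi/7))*conj(1) + 1*(exp(2*I*pi/7))*conj(1) + 1*(exp(-6*I*pi/7))*conj(1)]
      = (1/7)[(1) + (exp(6*I*pi/7)) + (exp(-2*I*pi/7)) + (exp(4*I*pi/7)) + (exp(-4*I*pi/7)) + (exp(2*I*pi/7)) + (exp(-6*I*pi/7))] = 0/7 = 0
  <chi_1*chi_2, chi_1> = (1/7)[1*(1)*conj(1) + 1*(exp(6*I*pi/7))*conj(exp(2*I*pi/7)) + 1*(exp(-2*I*pi/7))*conj(exp(4*I*pi/7)) + 1*(exp(4*I*pi/7))*conj(exp(6*I*pi/7)) + 1*(exp(-4*I*pi/7))*conj(exp(-6*I*pi/7)) + 1*(exp(2*I*pi/7))*conj(exp(-4*I*pi/7)) + 1*(exp(-6*I*pi/7))*conj(exp(-2*I*pi/7))]
      = (1/7)[(1) + (exp(4*I*pi/7)) + (exp(-6*I*pi/7)) + (exp(-2*I*pi/7)) + (exp(2*I*pi/7)) + (exp(6*I*pi/7)) + (exp(-4*I*pi/7))] = 0/7 = 0
  <chi_1*chi_2, chi_2> = (1/7)[1*(1)*conj(1) + 1*(exp(6*I*pi/7))*conj(exp(4*I*pi/7)) + 1*(exp(-2*I*pi/7))*conj(exp(-6*I*pi/7)) + 1*(exp(4*I*pi/7))*conj(exp(-2*I*pi/7)) + 1*(exp(-4*I*pi/7))*conj(exp(2*I*pi/7)) + 1*(exp(2*I*pi/7))*conj(exp(6*I*pi/7)) + 1*(exp(-6*I*pi/7))*conj(exp(-4*I*pi/7))]
      = (1/7)[(1) + (exp(2*I*pi/7)) + (exp(4*I*pi/7)) + (exp(6*I*pi/7)) + (exp(-6*I*pi/7)) + (exp(-4*I*pi/7)) + (exp(-2*I*pi/7))] = 0/7 = 0
  <chi_1*chi_2, chi_3> = (1/7)[1*(1)*conj(1) + 1*(exp(6*I*pi/7))*conj(exp(6*I*pi/7)) + 1*(exp(-2*I*pi/7))*conj(exp(-2*I*pi/7)) + 1*(exp(4*I*pi/7))*conj(exp(4*I*pi/7)) + 1*(exp(-4*I*pi/7))*conj(exp(-4*I*pi/7)) + 1*(exp(2*I*pi/7))*conj(exp(2*I*pi/7)) + 1*(exp(-6*I*pi/7))*conj(exp(-6*I*pi/7))]
      = (1/7)[(1) + (1) + (1) + (1) + (1) + (1) + (1)] = 7/7 = 1
  <chi_1*chi_2, chi_4> = (1/7)[1*(1)*conj(1) + 1*(exp(6*I*pi/7))*conj(exp(-6*I*pi/7)) + 1*(exp(-2*I*pi/7))*conj(exp(2*I*pi/7)) + 1*(exp(4*I*pi/7))*conj(exp(-4*I*pi/7)) + 1*(exp(-4*I*pi/7))*conj(exp(4*I*pi/7)) + 1*(exp(2*I*pi/7))*conj(exp(-2*I*pi/7)) + 1*(exp(-6*I*pi/7))*conj(exp(6*I*pi/7))]
      = (1/7)[(1) + (exp(-2*I*pi/7)) + (exp(-4*I*pi/7)) + (exp(-6*I*pi/7)) + (exp(6*I*pi/7)) + (exp(4*I*pi/7)) + (exp(2*I*pi/7))] = 0/7 = 0
  <chi_1*chi_2, chi_5> = (1/7)[1*(1)*conj(1) + 1*(exp(6*I*pi/7))*conj(exp(-4*I*pi/7)) + 1*(exp(-2*I*pi/7))*conj(exp(6*I*pi/7)) + 1*(exp(4*I*pi/7))*conj(exp(2*I*pi/7)) + 1*(exp(-4*I*pi/7))*conj(exp(-2*I*pi/7)) + 1*(exp(2*I*pi/7))*conj(exp(-6*I*pi/7)) + 1*(exp(-6*I*pi/7))*conj(exp(4*I*pi/7))]
      = (1/7)[(1) + (exp(-4*I*pi/7)) + (exp(6*I*pi/7)) + (exp(2*I*pi/7)) + (exp(-2*I*pi/7)) + (exp(-6*I*pi/7)) + (exp(4*I*pi/7))] = 0/7 = 0
  <chi_1*chi_2, chi_6> = (1/7)[1*(1)*conj(1) + 1*(exp(6*I*pi/7))*conj(exp(-2*I*pi/7)) + 1*(exp(-2*I*pi/7))*conj(exp(-4*I*pi/7)) + 1*(exp(4*I*pi/7))*conj(exp(-6*I*pi/7)) + 1*(exp(-4*I*pi/7))*conj(exp(6*I*pi/7)) + 1*(exp(2*I*pi/7))*conj(exp(4*I*pi/7)) + 1*(exp(-6*I*pi/7))*conj(exp(2*I*pi/7))]
      = (1/7)[(1) + (exp(-6*I*pi/7)) + (exp(2*I*pi/7)) + (exp(-4*I*pi/7)) + (exp(4*I*pi/7)) + (exp(-2*I*pi/7)) + (exp(6*I*pi/7))] = 0/7 = 0
(Exp terms are combined using exp(i*s)*conj(exp(i*t)) = exp(i*(s-t)), and sums of them are collapsed using the identity that for every m > 1 the m distinct m-th roots of unity sum to 0, e.g. 1 + exp(2*I*pi/3) + exp(-2*I*pi/3) = 0.)
Hence the multiplicities are chi_3: 1. Dimension check: dim(chi_1)*dim(chi_2) = 1*1 = 1 and sum (mult * dim) = 1*1 = 1.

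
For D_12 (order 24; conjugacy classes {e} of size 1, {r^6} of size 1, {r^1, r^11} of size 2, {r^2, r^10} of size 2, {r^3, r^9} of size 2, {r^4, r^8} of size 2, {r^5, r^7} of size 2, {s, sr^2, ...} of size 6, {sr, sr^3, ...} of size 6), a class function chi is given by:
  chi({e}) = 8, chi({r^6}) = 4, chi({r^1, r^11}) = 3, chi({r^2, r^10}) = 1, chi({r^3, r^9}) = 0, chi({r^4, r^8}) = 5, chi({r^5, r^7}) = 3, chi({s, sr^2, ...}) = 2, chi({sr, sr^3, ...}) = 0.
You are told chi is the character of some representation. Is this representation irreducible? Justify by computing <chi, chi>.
Not irreducible (reducible): <chi, chi> = 8 > 1.

Argument: <chi, chi> = (1/|G|) sum_C |C| * |chi(C)|^2 = (1/24)[1*|8|^2 + 1*|4|^2 + 2*|3|^2 + 2*|1|^2 + 2*|0|^2 + 2*|5|^2 + 2*|3|^2 + 6*|2|^2 + 6*|0|^2]
  = (1/24)[(64) + (16) + (18) + (2) + (0) + (50) + (18) + (24) + (0)] = 192/24 = 8.
A character is irreducible iff <chi, chi> = 1, so this representation is reducible.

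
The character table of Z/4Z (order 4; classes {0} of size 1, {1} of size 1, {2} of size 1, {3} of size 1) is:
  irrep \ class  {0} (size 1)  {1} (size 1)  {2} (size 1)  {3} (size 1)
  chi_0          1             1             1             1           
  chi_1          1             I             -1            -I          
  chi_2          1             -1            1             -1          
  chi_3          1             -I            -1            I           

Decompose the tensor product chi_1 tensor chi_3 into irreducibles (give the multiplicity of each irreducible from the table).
chi_1 tensor chi_3 = chi_0 (all other irreducibles have multiplicity 0).

Why: The character of a tensor product is the pointwise product (chi_1 * chi_3)(C) = chi_1(C) * chi_3(C):
  {0}: (1)*(1), {1}: (I)*(-I), {2}: (-1)*(-1), {3}: (-I)*(I)
so (chi_1 * chi_3) takes values
  {0} -> 1, {1} -> 1, {2} -> 1, {3} -> 1.
Now take the inner product of this character with each irreducible chi from the table, <chi_1*chi_3, chi> = (1/4) sum_C |C| (chi_1*chi_3)(C) conj(chi(C)):
  <chi_1*chi_3, chi_0> = (1/4)[1*(1)*conj(1) + 1*(1)*conj(1) + 1*(1)*conj(1) + 1*(1)*conj(1)]
      = (1/4)[(1) + (1) + (1) + (1)] = 4/4 = 1
  <chi_1*chi_3, chi_1> = (1/4)[1*(1)*conj(1) + 1*(1)*conj(I) + 1*(1)*conj(-1) + 1*(1)*conj(-I)]
      = (1/4)[(1) + (-I) + (-1) + (I)] = 0/4 = 0
  <chi_1*chi_3, chi_2> = (1/4)[1*(1)*conj(1) + 1*(1)*conj(-1) + 1*(1)*conj(1) + 1*(1)*conj(-1)]
      = (1/4)[(1) + (-1) + (1) + (-1)] = 0/4 = 0
  <chi_1*chi_3, chi_3> = (1/4)[1*(1)*conj(1) + 1*(1)*conj(-I) + 1*(1)*conj(-1) + 1*(1)*conj(I)]
      = (1/4)[(1) + (I) + (-1) + (-I)] = 0/4 = 0
(Exp terms are combined using exp(i*s)*conj(exp(i*t)) = exp(i*(s-t)), and sums of them are collapsed using the identity that for every m > 1 the m distinct m-th roots of unity sum to 0, e.g. 1 + exp(2*I*pi/3) + exp(-2*I*pi/3) = 0.)
Hence the multiplicities are chi_0: 1. Dimension check: dim(chi_1)*dim(chi_3) = 1*1 = 1 and sum (mult * dim) = 1*1 = 1.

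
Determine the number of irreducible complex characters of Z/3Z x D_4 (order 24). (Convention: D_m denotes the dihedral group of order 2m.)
15

Reasoning: The number of irreducible complex representations of a finite group equals its number of conjugacy classes. For a direct product, #classes(G x H) = #classes(G) * #classes(H). Z/3Z has 3 classes (abelian), D_4 has 5 classes, so 3 * 5 = 15, so Z/3Z x D_4 (order 24) has exactly 15 irreducible complex representations.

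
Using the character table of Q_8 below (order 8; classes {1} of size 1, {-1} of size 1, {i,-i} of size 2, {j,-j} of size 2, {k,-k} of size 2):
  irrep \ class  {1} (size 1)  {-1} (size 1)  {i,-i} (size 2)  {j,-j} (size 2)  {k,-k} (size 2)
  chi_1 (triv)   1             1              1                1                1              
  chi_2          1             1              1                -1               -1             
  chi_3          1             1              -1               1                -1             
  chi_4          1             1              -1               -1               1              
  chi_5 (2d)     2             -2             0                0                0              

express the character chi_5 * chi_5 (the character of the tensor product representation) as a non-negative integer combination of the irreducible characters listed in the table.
chi_5 tensor chi_5 = chi_1 + chi_2 + chi_3 + chi_4 (all other irreducibles have multiplicity 0).

Details: The character of a tensor product is the pointwise product (chi_5 * chi_5)(C) = chi_5(C) * chi_5(C):
  {1}: (2)*(2), {-1}: (-2)*(-2), {i,-i}: (0)*(0), {j,-j}: (0)*(0), {k,-k}: (0)*(0)
so (chi_5 * chi_5) takes values
  {1} -> 4, {-1} -> 4, {i,-i} -> 0, {j,-j} -> 0, {k,-k} -> 0.
Now take the inner product of this character with each irreducible chi from the table, <chi_5*chi_5, chi> = (1/8) sum_C |C| (chi_5*chi_5)(C) conj(chi(C)):
  <chi_5*chi_5, chi_1> = (1/8)[1*(4)*conj(1) + 1*(4)*conj(1) + 2*(0)*conj(1) + 2*(0)*conj(1) + 2*(0)*conj(1)]
      = (1/8)[(4) + (4) + (0) + (0) + (0)] = 8/8 = 1
  <chi_5*chi_5, chi_2> = (1/8)[1*(4)*conj(1) + 1*(4)*conj(1) + 2*(0)*conj(1) + 2*(0)*conj(-1) + 2*(0)*conj(-1)]
      = (1/8)[(4) + (4) + (0) + (0) + (0)] = 8/8 = 1
  <chi_5*chi_5, chi_3> = (1/8)[1*(4)*conj(1) + 1*(4)*conj(1) + 2*(0)*conj(-1) + 2*(0)*conj(1) + 2*(0)*conj(-1)]
      = (1/8)[(4) + (4) + (0) + (0) + (0)] = 8/8 = 1
  <chi_5*chi_5, chi_4> = (1/8)[1*(4)*conj(1) + 1*(4)*conj(1) + 2*(0)*conj(-1) + 2*(0)*conj(-1) + 2*(0)*conj(1)]
      = (1/8)[(4) + (4) + (0) + (0) + (0)] = 8/8 = 1
  <chi_5*chi_5, chi_5> = (1/8)[1*(4)*conj(2) + 1*(4)*conj(-2) + 2*(0)*conj(0) + 2*(0)*conj(0) + 2*(0)*conj(0)]
      = (1/8)[(8) + (-8) + (0) + (0) + (0)] = 0/8 = 0
Hence the multiplicities are chi_1: 1, chi_2: 1, chi_3: 1, chi_4: 1. Dimension check: dim(chi_5)*dim(chi_5) = 2*2 = 4 and sum (mult * dim) = 1*1 + 1*1 + 1*1 + 1*1 = 4.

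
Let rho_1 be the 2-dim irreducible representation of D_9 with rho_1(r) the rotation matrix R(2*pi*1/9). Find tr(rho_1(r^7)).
chi_{rho_1}(r^7) = 2*cos(2*pi*1*7/9) = 2*cos(4*pi/9)

Derivation: rho_1(r^7) is rotation by angle 2*pi*1*7/9, whose trace is 2*cos(2*pi*1*7/9) = 2*cos(4*pi/9).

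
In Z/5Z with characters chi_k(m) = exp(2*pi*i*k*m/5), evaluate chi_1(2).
chi_1(2) = zeta_5^2 = exp(4*I*pi/5)

Proof sketch: chi_1(2) = zeta_5^(1*2) = zeta_5^2. Since zeta_5^5 = 1, this equals zeta_5^2 = exp(2*pi*i*2/5) = exp(4*I*pi/5).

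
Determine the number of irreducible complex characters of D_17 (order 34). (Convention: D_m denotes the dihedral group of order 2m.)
10

Argument: The number of irreducible complex representations of a finite group equals its number of conjugacy classes. D_17 has 10 conjugacy classes ((n+3)/2 for n odd), so D_17 (order 34) has exactly 10 irreducible complex representations.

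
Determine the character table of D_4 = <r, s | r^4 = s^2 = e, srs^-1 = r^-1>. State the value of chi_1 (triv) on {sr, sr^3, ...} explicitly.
Conjugacy classes: {e} of size 1, {r^2} of size 1, {r^1, r^3} of size 2, {s, sr^2, ...} of size 2, {sr, sr^3, ...} of size 2.
Character table:
  irrep \ class              {e} (size 1)  {r^2} (size 1)  {r^1, r^3} (size 2)  {s, sr^2, ...} (size 2)  {sr, sr^3, ...} (size 2)
  chi_1 (triv)               1             1               1                    1                        1                       
  chi_2 (sign: r->1, s->-1)  1             1               1                    -1                       -1                      
  chi_3 (r->-1, s->1)        1             1               -1                   1                        -1                      
  chi_4 (r->-1, s->-1)       1             1               -1                   -1                       1                       
  chi_5 (2d, j=1)            2             -2              0                    0                        0                       

Spot check: chi_1 (triv) on {sr, sr^3, ...} = 1.

Reasoning: D_4 has order 2*4 = 8 with 5 conjugacy classes, hence 5 irreducibles. Sum of squared dims 1 + 1 + 1 + 1 + 4 = 8 = |G|. Linear characters come from the abelianisation; the 2-dimensional irreps have character r^k -> 2*cos(2*pi*j*k/4), reflections -> 0.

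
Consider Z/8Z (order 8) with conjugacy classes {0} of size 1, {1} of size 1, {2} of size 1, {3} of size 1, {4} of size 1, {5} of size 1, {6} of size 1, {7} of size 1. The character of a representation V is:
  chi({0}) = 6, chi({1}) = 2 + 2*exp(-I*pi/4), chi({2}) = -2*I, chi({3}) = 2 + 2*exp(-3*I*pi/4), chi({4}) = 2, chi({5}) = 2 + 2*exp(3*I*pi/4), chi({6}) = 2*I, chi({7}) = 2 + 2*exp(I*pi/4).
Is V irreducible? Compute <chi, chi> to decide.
Not irreducible (reducible): <chi, chi> = 10 > 1.

Proof sketch: <chi, chi> = (1/|G|) sum_C |C| * |chi(C)|^2 = (1/8)[1*|6|^2 + 1*|2 + 2*exp(-I*pi/4)|^2 + 1*|-2*I|^2 + 1*|2 + 2*exp(-3*I*pi/4)|^2 + 1*|2|^2 + 1*|2 + 2*exp(3*I*pi/4)|^2 + 1*|2*I|^2 + 1*|2 + 2*exp(I*pi/4)|^2]
  = (1/8)[(36) + (8 + 4*exp(-I*pi/4) + 4*exp(I*pi/4)) + (4) + (8 + 4*exp(-3*I*pi/4) + 4*exp(3*I*pi/4)) + (4) + (8 + 4*exp(-3*I*pi/4) + 4*exp(3*I*pi/4)) + (4) + (8 + 4*exp(-I*pi/4) + 4*exp(I*pi/4))] = 80/8 = 10.
(Exp terms are combined using exp(i*s)*conj(exp(i*t)) = exp(i*(s-t)), and sums of them are collapsed using the identity that for every m > 1 the m distinct m-th roots of unity sum to 0, e.g. 1 + exp(2*I*pi/3) + exp(-2*I*pi/3) = 0.)
A character is irreducible iff <chi, chi> = 1, so this representation is reducible.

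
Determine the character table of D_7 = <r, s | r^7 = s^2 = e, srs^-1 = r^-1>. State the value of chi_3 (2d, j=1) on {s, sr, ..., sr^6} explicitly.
Conjugacy classes: {e} of size 1, {r^1, r^6} of size 2, {r^2, r^5} of size 2, {r^3, r^4} of size 2, {s, sr, ..., sr^6} of size 7.
Character table:
  irrep \ class              {e} (size 1)  {r^1, r^6} (size 2)  {r^2, r^5} (size 2)  {r^3, r^4} (size 2)  {s, sr, ..., sr^6} (size 7)
  chi_1 (triv)               1             1                    1                    1                    1                          
  chi_2 (sign: r->1, s->-1)  1             1                    1                    1                    -1                         
  chi_3 (2d, j=1)            2             2*cos(2*pi/7)        -2*cos(3*pi/7)       -2*cos(pi/7)         0                          
  chi_4 (2d, j=2)            2             -2*cos(3*pi/7)       -2*cos(pi/7)         2*cos(2*pi/7)        0                          
  chi_5 (2d, j=3)            2             -2*cos(pi/7)         2*cos(2*pi/7)        -2*cos(3*pi/7)       0                          

Spot check: chi_3 (2d, j=1) on {s, sr, ..., sr^6} = 0.

Working: D_7 has order 2*7 = 14 with 5 conjugacy classes, hence 5 irreducibles. Sum of squared dims 1 + 1 + 4 + 4 + 4 = 14 = |G|. Linear characters come from the abelianisation; the 2-dimensional irreps have character r^k -> 2*cos(2*pi*j*k/7), reflections -> 0.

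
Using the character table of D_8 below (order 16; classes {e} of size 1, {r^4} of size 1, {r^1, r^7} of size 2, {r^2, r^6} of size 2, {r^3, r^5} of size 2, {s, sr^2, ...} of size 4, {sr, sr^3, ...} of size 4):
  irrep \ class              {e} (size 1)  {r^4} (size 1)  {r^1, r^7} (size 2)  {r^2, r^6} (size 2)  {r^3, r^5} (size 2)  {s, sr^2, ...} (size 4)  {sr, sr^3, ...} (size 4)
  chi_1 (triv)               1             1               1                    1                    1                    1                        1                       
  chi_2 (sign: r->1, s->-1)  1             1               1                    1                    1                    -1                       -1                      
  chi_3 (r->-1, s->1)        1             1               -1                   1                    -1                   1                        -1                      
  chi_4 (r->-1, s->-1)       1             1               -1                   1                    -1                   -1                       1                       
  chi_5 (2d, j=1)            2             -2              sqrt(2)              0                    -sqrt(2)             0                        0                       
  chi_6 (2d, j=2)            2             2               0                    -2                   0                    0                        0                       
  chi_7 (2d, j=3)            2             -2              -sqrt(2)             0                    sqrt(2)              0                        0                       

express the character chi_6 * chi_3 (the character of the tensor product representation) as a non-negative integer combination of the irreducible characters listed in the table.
chi_6 tensor chi_3 = chi_6 (all other irreducibles have multiplicity 0).

Reasoning: The character of a tensor product is the pointwise product (chi_6 * chi_3)(C) = chi_6(C) * chi_3(C):
  {e}: (2)*(1), {r^4}: (2)*(1), {r^1, r^7}: (0)*(-1), {r^2, r^6}: (-2)*(1), {r^3, r^5}: (0)*(-1), {s, sr^2, ...}: (0)*(1), {sr, sr^3, ...}: (0)*(-1)
so (chi_6 * chi_3) takes values
  {e} -> 2, {r^4} -> 2, {r^1, r^7} -> 0, {r^2, r^6} -> -2, {r^3, r^5} -> 0, {s, sr^2, ...} -> 0, {sr, sr^3, ...} -> 0.
Now take the inner product of this character with each irreducible chi from the table, <chi_6*chi_3, chi> = (1/16) sum_C |C| (chi_6*chi_3)(C) conj(chi(C)):
  <chi_6*chi_3, chi_1> = (1/16)[1*(2)*conj(1) + 1*(2)*conj(1) + 2*(0)*conj(1) + 2*(-2)*conj(1) + 2*(0)*conj(1) + 4*(0)*conj(1) + 4*(0)*conj(1)]
      = (1/16)[(2) + (2) + (0) + (-4) + (0) + (0) + (0)] = 0/16 = 0
  <chi_6*chi_3, chi_2> = (1/16)[1*(2)*conj(1) + 1*(2)*conj(1) + 2*(0)*conj(1) + 2*(-2)*conj(1) + 2*(0)*conj(1) + 4*(0)*conj(-1) + 4*(0)*conj(-1)]
      = (1/16)[(2) + (2) + (0) + (-4) + (0) + (0) + (0)] = 0/16 = 0
  <chi_6*chi_3, chi_3> = (1/16)[1*(2)*conj(1) + 1*(2)*conj(1) + 2*(0)*conj(-1) + 2*(-2)*conj(1) + 2*(0)*conj(-1) + 4*(0)*conj(1) + 4*(0)*conj(-1)]
      = (1/16)[(2) + (2) + (0) + (-4) + (0) + (0) + (0)] = 0/16 = 0
  <chi_6*chi_3, chi_4> = (1/16)[1*(2)*conj(1) + 1*(2)*conj(1) + 2*(0)*conj(-1) + 2*(-2)*conj(1) + 2*(0)*conj(-1) + 4*(0)*conj(-1) + 4*(0)*conj(1)]
      = (1/16)[(2) + (2) + (0) + (-4) + (0) + (0) + (0)] = 0/16 = 0
  <chi_6*chi_3, chi_5> = (1/16)[1*(2)*conj(2) + 1*(2)*conj(-2) + 2*(0)*conj(sqrt(2)) + 2*(-2)*conj(0) + 2*(0)*conj(-sqrt(2)) + 4*(0)*conj(0) + 4*(0)*conj(0)]
      = (1/16)[(4) + (-4) + (0) + (0) + (0) + (0) + (0)] = 0/16 = 0
  <chi_6*chi_3, chi_6> = (1/16)[1*(2)*conj(2) + 1*(2)*conj(2) + 2*(0)*conj(0) + 2*(-2)*conj(-2) + 2*(0)*conj(0) + 4*(0)*conj(0) + 4*(0)*conj(0)]
      = (1/16)[(4) + (4) + (0) + (8) + (0) + (0) + (0)] = 16/16 = 1
  <chi_6*chi_3, chi_7> = (1/16)[1*(2)*conj(2) + 1*(2)*conj(-2) + 2*(0)*conj(-sqrt(2)) + 2*(-2)*conj(0) + 2*(0)*conj(sqrt(2)) + 4*(0)*conj(0) + 4*(0)*conj(0)]
      = (1/16)[(4) + (-4) + (0) + (0) + (0) + (0) + (0)] = 0/16 = 0
Hence the multiplicities are chi_6: 1. Dimension check: dim(chi_6)*dim(chi_3) = 2*1 = 2 and sum (mult * dim) = 1*2 = 2.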